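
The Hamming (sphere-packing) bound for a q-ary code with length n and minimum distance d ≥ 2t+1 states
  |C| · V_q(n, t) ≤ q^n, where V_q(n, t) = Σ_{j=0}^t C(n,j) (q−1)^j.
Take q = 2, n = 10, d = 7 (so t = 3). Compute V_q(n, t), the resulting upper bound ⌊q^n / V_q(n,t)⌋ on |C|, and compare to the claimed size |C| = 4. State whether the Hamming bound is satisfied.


V_q(n, t) = 176, q^n = 1024, Hamming bound = 5, |C| = 4 ≤ bound (satisfied).

Step 1: Compute V_q(n, t) = Σ_{j=0}^3 C(n, j) (q−1)^j.
  j = 0: C(10,0)·(1)^0 = 1·1 = 1.
  j = 1: C(10,1)·(1)^1 = 10·1 = 10.
  j = 2: C(10,2)·(1)^2 = 45·1 = 45.
  j = 3: C(10,3)·(1)^3 = 120·1 = 120.
  V_q(n, t) = 1 + 10 + 45 + 120 = 176.
Step 2: q^n = 2^10 = 1024.
Step 3: Hamming bound ⌊q^n / V_q(n,t)⌋ = ⌊1024/176⌋ = 5.
Step 4: Compare |C| = 4 to 5: satisfied.
The claimed |C| lies below the Hamming bound.


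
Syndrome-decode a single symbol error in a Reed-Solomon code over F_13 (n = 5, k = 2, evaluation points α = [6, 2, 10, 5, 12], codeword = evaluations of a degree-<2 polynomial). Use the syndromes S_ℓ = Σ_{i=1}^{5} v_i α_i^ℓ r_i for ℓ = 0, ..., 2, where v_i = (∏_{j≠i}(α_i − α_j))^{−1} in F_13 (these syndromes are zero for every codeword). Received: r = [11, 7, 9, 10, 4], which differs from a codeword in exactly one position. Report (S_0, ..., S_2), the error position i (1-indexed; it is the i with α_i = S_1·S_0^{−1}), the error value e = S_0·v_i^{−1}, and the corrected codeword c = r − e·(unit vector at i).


S = (4, 1, 10), error at position 3, error magnitude e = 7, c = [11, 7, 2, 10, 4].

Step 1: column multipliers v_i = (∏_{j≠i}(α_i − α_j))^{−1} mod 13.
  i = 1 (α = 6): (6−2)(6−10)(6−5)(6−12) = 4·(−4)·1·(−6) = 96 ≡ 5, so v_1 = 5^{−1} = 8 (mod 13).
  i = 2 (α = 2): (2−6)(2−10)(2−5)(2−12) = (−4)·(−8)·(−3)·(−10) = 960 ≡ 11, so v_2 = 11^{−1} = 6 (mod 13).
  i = 3 (α = 10): (10−6)(10−2)(10−5)(10−12) = 4·8·5·(−2) = −320 ≡ 5, so v_3 = 5^{−1} = 8 (mod 13).
  i = 4 (α = 5): (5−6)(5−2)(5−10)(5−12) = (−1)·3·(−5)·(−7) = −105 ≡ 12, so v_4 = 12^{−1} = 12 (mod 13).
  i = 5 (α = 12): (12−6)(12−2)(12−10)(12−5) = 6·10·2·7 = 840 ≡ 8, so v_5 = 8^{−1} = 5 (mod 13).
  v = [8, 6, 8, 12, 5].
Step 2: syndromes of r = [11, 7, 9, 10, 4] (all sums mod 13).
  S_0 = Σ v_i r_i = 8·11 + 6·7 + 8·9 + 12·10 + 5·4 = 342 ≡ 4.
  S_1 = Σ v_i α_i r_i = 8·6·11 + 6·2·7 + 8·10·9 + 12·5·10 + 5·12·4 = 2172 ≡ 1.
  α_i^2 mod 13 = [10, 4, 9, 12, 1].
  S_2 = Σ v_i α_i^2 r_i = 8·10·11 + 6·4·7 + 8·9·9 + 12·12·10 + 5·1·4 = 3156 ≡ 10.
  S = (4, 1, 10) ≠ 0, so r is not a codeword (an error is present).
Step 3: locate the error. For a single error e at position i, S_ℓ = v_i·e·α_i^ℓ, so α_err = S_1/S_0.
  S_0^{−1} = 4^{−1} = 10 (mod 13), so α_err = 1·10 = 10 ≡ 10 = α_3. Error position i = 3.
  Consistency check: S_2/S_1 = 10·1 = 10 ≡ 10 = α_err ✓ (single-error assumption holds).
Step 4: error magnitude e = S_0/v_3 = S_0·∏_{j≠3}(α_3 − α_j) = 4·5 = 20 ≡ 7 (mod 13).
Step 5: correct position 3: c_3 = r_3 − e = 9 − 7 ≡ 2 (mod 13). Hence c = [11, 7, 2, 10, 4].
  Check: interpolating c through the α_i gives m(x) = 5 + 1·x (degree < 2) with m(α_i) = c_i for every i, so c is indeed a codeword.


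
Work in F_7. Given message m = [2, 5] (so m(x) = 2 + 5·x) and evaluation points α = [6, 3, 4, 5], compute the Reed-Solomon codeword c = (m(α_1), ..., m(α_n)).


c = [4, 3, 1, 6]

Message polynomial: m(x) = 2 + 5·x (mod 7).
For each evaluation point α_i, compute m(α_i) mod 7:
  α_1 = 6: Horner steps 5 → 4, so m(6) = 4.
  α_2 = 3: Horner steps 5 → 3, so m(3) = 3.
  α_3 = 4: Horner steps 5 → 1, so m(4) = 1.
  α_4 = 5: Horner steps 5 → 6, so m(5) = 6.
Codeword c = [4, 3, 1, 6] ∈ F_7^4.


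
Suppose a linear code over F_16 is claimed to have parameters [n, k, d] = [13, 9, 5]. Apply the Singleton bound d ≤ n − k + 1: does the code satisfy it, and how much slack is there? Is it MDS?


Singleton RHS = n − k + 1 = 5, slack = 0, bound satisfied, MDS.

Singleton bound: d ≤ n − k + 1.
Here n = 13, k = 9, so n − k + 1 = 5.
Given d = 5, check d ≤ 5: YES.
Slack = (n − k + 1) − d = 0.
The code is MDS (slack = 0).
Description: the claimed parameters are [13, 9, 5]_16; such a code would be MDS (meets Singleton bound).


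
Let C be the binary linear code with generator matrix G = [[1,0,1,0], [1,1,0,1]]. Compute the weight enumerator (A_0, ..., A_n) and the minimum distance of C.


Weight distribution: A_0 = 1, A_2 = 1, A_3 = 2. Minimum distance d = 2.

Enumerate all 2^2 = 4 messages m ∈ F_2^2.
For each, compute codeword c = mG in F_2^4, then tally its weight.
  m = 00 → c = 0000, weight = 0.
  m = 10 → c = 1010, weight = 2.
  m = 01 → c = 1101, weight = 3.
  m = 11 → c = 0111, weight = 3.
Tally weights:
  weight 0: 1 codewords.
  weight 2: 1 codewords.
  weight 3: 2 codewords.
Minimum distance d = smallest w > 0 with A_w > 0 = 2.
Sanity: Σ A_w = 4 = 2^2 = 4 ✓.


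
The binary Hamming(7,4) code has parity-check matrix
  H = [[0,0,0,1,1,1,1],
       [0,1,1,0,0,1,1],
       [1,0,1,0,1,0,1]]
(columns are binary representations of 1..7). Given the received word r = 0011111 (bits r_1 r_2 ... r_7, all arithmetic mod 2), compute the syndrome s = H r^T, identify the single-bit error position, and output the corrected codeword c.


s = (0, 1, 1)^T, error position = 3, corrected codeword c = 0001111

Compute s = H r^T mod 2 one row at a time:
  s_1 = 1 + 1 + 1 + 1 = 4 ≡ 0 (mod 2).
  s_2 = 0 + 1 + 1 + 1 = 3 ≡ 1 (mod 2).
  s_3 = 0 + 1 + 1 + 1 = 3 ≡ 1 (mod 2).
s = (0, 1, 1)^T — this equals column 3 of H (binary 011), so error is at position 3.
Correct: flip bit 3 of r = 0011111 to get c = 0001111.


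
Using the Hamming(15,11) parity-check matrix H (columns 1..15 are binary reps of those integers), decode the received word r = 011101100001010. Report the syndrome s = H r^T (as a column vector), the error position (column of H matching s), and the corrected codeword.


s = (0, 1, 1, 0)^T, error position = 6, corrected codeword c = 011100100001010

Compute s = H r^T mod 2 one row at a time:
  s_1 = 0 + 0 + 0 + 0 + 1 + 0 + 1 + 0 = 2 ≡ 0 (mod 2).
  s_2 = 1 + 0 + 1 + 1 + 1 + 0 + 1 + 0 = 5 ≡ 1 (mod 2).
  s_3 = 1 + 1 + 1 + 1 + 0 + 0 + 1 + 0 = 5 ≡ 1 (mod 2).
  s_4 = 0 + 1 + 0 + 1 + 0 + 0 + 0 + 0 = 2 ≡ 0 (mod 2).
s = (0, 1, 1, 0)^T — this equals column 6 of H (binary 0110), so error is at position 6.
Correct: flip bit 6 of r = 011101100001010 to get c = 011100100001010.


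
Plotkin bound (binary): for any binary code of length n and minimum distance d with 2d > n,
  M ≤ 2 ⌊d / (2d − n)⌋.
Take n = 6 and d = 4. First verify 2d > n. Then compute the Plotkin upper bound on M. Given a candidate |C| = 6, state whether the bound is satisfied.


Plotkin bound M ≤ 4; given |C| = 6 > bound (violated).

Check applicability: 2d = 8, n = 6.
2d − n = 2 > 0, so Plotkin applies.
Compute d/(2d−n) = 4/2 ≈ 2.0000.
⌊d/(2d−n)⌋ = 2.
Plotkin bound: M ≤ 2·2 = 4.
Given |C| = 6, check: VIOLATED.
This |C| is above the Plotkin bound, so no binary code with n = 6, d = 4 and 6 codewords exists.


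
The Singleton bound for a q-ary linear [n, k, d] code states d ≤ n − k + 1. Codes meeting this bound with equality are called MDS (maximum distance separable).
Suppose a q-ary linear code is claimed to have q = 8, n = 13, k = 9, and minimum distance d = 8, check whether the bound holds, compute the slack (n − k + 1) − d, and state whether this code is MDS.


Singleton RHS = n − k + 1 = 5, slack = -3, bound violated (no such code; not MDS).

Singleton bound: d ≤ n − k + 1.
Here n = 13, k = 9, so n − k + 1 = 5.
Given d = 8, check d ≤ 5: NO.
Slack = (n − k + 1) − d = -3.
The slack is negative: d = 8 exceeds n − k + 1 = 5 by 3, so the Singleton bound is violated and no linear [13, 9, 8]_8 code can exist. In particular it is not MDS (MDS requires d = n − k + 1 exactly).
Description: the claimed parameters are [13, 9, 8]_8; such a code would be impossible (violates the Singleton bound).


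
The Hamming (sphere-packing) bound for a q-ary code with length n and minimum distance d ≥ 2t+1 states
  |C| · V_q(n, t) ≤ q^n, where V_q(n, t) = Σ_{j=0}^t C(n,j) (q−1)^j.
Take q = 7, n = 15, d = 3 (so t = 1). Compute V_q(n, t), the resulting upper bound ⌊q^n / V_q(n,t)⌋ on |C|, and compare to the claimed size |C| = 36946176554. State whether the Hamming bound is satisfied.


V_q(n, t) = 91, q^n = 4747561509943, Hamming bound = 52171005603, |C| = 36946176554 ≤ bound (satisfied).

Step 1: Compute V_q(n, t) = Σ_{j=0}^1 C(n, j) (q−1)^j.
  j = 0: C(15,0)·(6)^0 = 1·1 = 1.
  j = 1: C(15,1)·(6)^1 = 15·6 = 90.
  V_q(n, t) = 1 + 90 = 91.
Step 2: q^n = 7^15 = 4747561509943.
Step 3: Hamming bound ⌊q^n / V_q(n,t)⌋ = ⌊4747561509943/91⌋ = 52171005603.
Step 4: Compare |C| = 36946176554 to 52171005603: satisfied.
The claimed |C| lies below the Hamming bound.


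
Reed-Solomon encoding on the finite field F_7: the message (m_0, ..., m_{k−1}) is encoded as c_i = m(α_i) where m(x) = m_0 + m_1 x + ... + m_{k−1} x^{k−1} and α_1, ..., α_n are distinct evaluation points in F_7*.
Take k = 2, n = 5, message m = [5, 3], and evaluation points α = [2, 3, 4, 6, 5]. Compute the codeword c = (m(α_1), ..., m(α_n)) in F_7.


c = [4, 0, 3, 2, 6]

Message polynomial: m(x) = 5 + 3·x (mod 7).
For each evaluation point α_i, compute m(α_i) mod 7:
  α_1 = 2: Horner steps 3 → 4, so m(2) = 4.
  α_2 = 3: Horner steps 3 → 0, so m(3) = 0.
  α_3 = 4: Horner steps 3 → 3, so m(4) = 3.
  α_4 = 6: Horner steps 3 → 2, so m(6) = 2.
  α_5 = 5: Horner steps 3 → 6, so m(5) = 6.
Codeword c = [4, 0, 3, 2, 6] ∈ F_7^5.


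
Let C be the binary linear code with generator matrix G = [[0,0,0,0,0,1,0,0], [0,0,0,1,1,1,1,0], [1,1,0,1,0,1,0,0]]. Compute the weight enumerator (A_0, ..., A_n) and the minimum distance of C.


Weight distribution: A_0 = 1, A_1 = 1, A_3 = 2, A_4 = 3, A_5 = 1. Minimum distance d = 1.

Enumerate all 2^3 = 8 messages m ∈ F_2^3.
For each, compute codeword c = mG in F_2^8, then tally its weight.
  m = 000 → c = 00000000, weight = 0.
  m = 100 → c = 00000100, weight = 1.
  m = 010 → c = 00011110, weight = 4.
  m = 110 → c = 00011010, weight = 3.
  m = 001 → c = 11010100, weight = 4.
  m = 101 → c = 11010000, weight = 3.
  m = 011 → c = 11001010, weight = 4.
  m = 111 → c = 11001110, weight = 5.
Tally weights:
  weight 0: 1 codewords.
  weight 1: 1 codewords.
  weight 3: 2 codewords.
  weight 4: 3 codewords.
  weight 5: 1 codewords.
Minimum distance d = smallest w > 0 with A_w > 0 = 1.
Sanity: Σ A_w = 8 = 2^3 = 8 ✓.


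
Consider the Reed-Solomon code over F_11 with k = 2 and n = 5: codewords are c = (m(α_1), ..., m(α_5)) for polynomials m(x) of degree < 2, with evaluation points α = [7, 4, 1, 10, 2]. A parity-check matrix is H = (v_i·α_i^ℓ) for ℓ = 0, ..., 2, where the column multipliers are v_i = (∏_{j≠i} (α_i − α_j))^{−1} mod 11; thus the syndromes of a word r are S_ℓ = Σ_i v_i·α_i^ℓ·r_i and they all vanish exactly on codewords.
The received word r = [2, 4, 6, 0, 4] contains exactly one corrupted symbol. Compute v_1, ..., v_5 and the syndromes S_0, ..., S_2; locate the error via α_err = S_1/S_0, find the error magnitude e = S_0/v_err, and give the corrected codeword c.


S = (9, 7, 3), error at position 5, error magnitude e = 6, c = [2, 4, 6, 0, 9].

Step 1: column multipliers v_i = (∏_{j≠i}(α_i − α_j))^{−1} mod 11.
  i = 1 (α = 7): (7−4)(7−1)(7−10)(7−2) = 3·6·(−3)·5 = −270 ≡ 5, so v_1 = 5^{−1} = 9 (mod 11).
  i = 2 (α = 4): (4−7)(4−1)(4−10)(4−2) = (−3)·3·(−6)·2 = 108 ≡ 9, so v_2 = 9^{−1} = 5 (mod 11).
  i = 3 (α = 1): (1−7)(1−4)(1−10)(1−2) = (−6)·(−3)·(−9)·(−1) = 162 ≡ 8, so v_3 = 8^{−1} = 7 (mod 11).
  i = 4 (α = 10): (10−7)(10−4)(10−1)(10−2) = 3·6·9·8 = 1296 ≡ 9, so v_4 = 9^{−1} = 5 (mod 11).
  i = 5 (α = 2): (2−7)(2−4)(2−1)(2−10) = (−5)·(−2)·1·(−8) = −80 ≡ 8, so v_5 = 8^{−1} = 7 (mod 11).
  v = [9, 5, 7, 5, 7].
Step 2: syndromes of r = [2, 4, 6, 0, 4] (all sums mod 11).
  S_0 = Σ v_i r_i = 9·2 + 5·4 + 7·6 + 5·0 + 7·4 = 108 ≡ 9.
  S_1 = Σ v_i α_i r_i = 9·7·2 + 5·4·4 + 7·1·6 + 5·10·0 + 7·2·4 = 304 ≡ 7.
  α_i^2 mod 11 = [5, 5, 1, 1, 4].
  S_2 = Σ v_i α_i^2 r_i = 9·5·2 + 5·5·4 + 7·1·6 + 5·1·0 + 7·4·4 = 344 ≡ 3.
  S = (9, 7, 3) ≠ 0, so r is not a codeword (an error is present).
Step 3: locate the error. For a single error e at position i, S_ℓ = v_i·e·α_i^ℓ, so α_err = S_1/S_0.
  S_0^{−1} = 9^{−1} = 5 (mod 11), so α_err = 7·5 = 35 ≡ 2 = α_5. Error position i = 5.
  Consistency check: S_2/S_1 = 3·8 = 24 ≡ 2 = α_err ✓ (single-error assumption holds).
Step 4: error magnitude e = S_0/v_5 = S_0·∏_{j≠5}(α_5 − α_j) = 9·8 = 72 ≡ 6 (mod 11).
Step 5: correct position 5: c_5 = r_5 − e = 4 − 6 ≡ 9 (mod 11). Hence c = [2, 4, 6, 0, 9].
  Check: interpolating c through the α_i gives m(x) = 3 + 3·x (degree < 2) with m(α_i) = c_i for every i, so c is indeed a codeword.


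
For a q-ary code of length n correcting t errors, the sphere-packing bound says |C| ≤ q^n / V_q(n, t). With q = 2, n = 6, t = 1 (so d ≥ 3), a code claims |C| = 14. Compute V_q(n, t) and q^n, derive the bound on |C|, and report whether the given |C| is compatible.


V_q(n, t) = 7, q^n = 64, Hamming bound = 9, |C| = 14 > bound (violated).

Step 1: Compute V_q(n, t) = Σ_{j=0}^1 C(n, j) (q−1)^j.
  j = 0: C(6,0)·(1)^0 = 1·1 = 1.
  j = 1: C(6,1)·(1)^1 = 6·1 = 6.
  V_q(n, t) = 1 + 6 = 7.
Step 2: q^n = 2^6 = 64.
Step 3: Hamming bound ⌊q^n / V_q(n,t)⌋ = ⌊64/7⌋ = 9.
Step 4: Compare |C| = 14 to 9: violated.
The claimed |C| lies above the Hamming bound, so no 2-ary code of length 6 with d ≥ 3 can have 14 codewords.


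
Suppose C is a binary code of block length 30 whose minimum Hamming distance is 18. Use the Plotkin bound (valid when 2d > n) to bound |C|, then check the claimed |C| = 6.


Plotkin bound M ≤ 6; given |C| = 6 ≤ bound (satisfied).

Check applicability: 2d = 36, n = 30.
2d − n = 6 > 0, so Plotkin applies.
Compute d/(2d−n) = 18/6 ≈ 3.0000.
⌊d/(2d−n)⌋ = 3.
Plotkin bound: M ≤ 2·3 = 6.
Given |C| = 6, check: satisfied.
This |C| is at the Plotkin bound.


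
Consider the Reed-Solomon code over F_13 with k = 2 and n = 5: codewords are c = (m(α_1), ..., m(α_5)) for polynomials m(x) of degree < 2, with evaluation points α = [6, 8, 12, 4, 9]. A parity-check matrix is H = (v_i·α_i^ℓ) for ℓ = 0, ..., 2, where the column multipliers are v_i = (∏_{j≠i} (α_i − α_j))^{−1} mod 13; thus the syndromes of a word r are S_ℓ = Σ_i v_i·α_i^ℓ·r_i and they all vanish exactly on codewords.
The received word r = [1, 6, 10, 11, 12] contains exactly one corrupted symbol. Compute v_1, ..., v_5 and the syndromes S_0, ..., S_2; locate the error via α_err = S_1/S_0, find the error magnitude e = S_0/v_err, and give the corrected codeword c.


S = (9, 7, 4), error at position 2, error magnitude e = 2, c = [1, 4, 10, 11, 12].

Step 1: column multipliers v_i = (∏_{j≠i}(α_i − α_j))^{−1} mod 13.
  i = 1 (α = 6): (6−8)(6−12)(6−4)(6−9) = (−2)·(−6)·2·(−3) = −72 ≡ 6, so v_1 = 6^{−1} = 11 (mod 13).
  i = 2 (α = 8): (8−6)(8−12)(8−4)(8−9) = 2·(−4)·4·(−1) = 32 ≡ 6, so v_2 = 6^{−1} = 11 (mod 13).
  i = 3 (α = 12): (12−6)(12−8)(12−4)(12−9) = 6·4·8·3 = 576 ≡ 4, so v_3 = 4^{−1} = 10 (mod 13).
  i = 4 (α = 4): (4−6)(4−8)(4−12)(4−9) = (−2)·(−4)·(−8)·(−5) = 320 ≡ 8, so v_4 = 8^{−1} = 5 (mod 13).
  i = 5 (α = 9): (9−6)(9−8)(9−12)(9−4) = 3·1·(−3)·5 = −45 ≡ 7, so v_5 = 7^{−1} = 2 (mod 13).
  v = [11, 11, 10, 5, 2].
Step 2: syndromes of r = [1, 6, 10, 11, 12] (all sums mod 13).
  S_0 = Σ v_i r_i = 11·1 + 11·6 + 10·10 + 5·11 + 2·12 = 256 ≡ 9.
  S_1 = Σ v_i α_i r_i = 11·6·1 + 11·8·6 + 10·12·10 + 5·4·11 + 2·9·12 = 2230 ≡ 7.
  α_i^2 mod 13 = [10, 12, 1, 3, 3].
  S_2 = Σ v_i α_i^2 r_i = 11·10·1 + 11·12·6 + 10·1·10 + 5·3·11 + 2·3·12 = 1239 ≡ 4.
  S = (9, 7, 4) ≠ 0, so r is not a codeword (an error is present).
Step 3: locate the error. For a single error e at position i, S_ℓ = v_i·e·α_i^ℓ, so α_err = S_1/S_0.
  S_0^{−1} = 9^{−1} = 3 (mod 13), so α_err = 7·3 = 21 ≡ 8 = α_2. Error position i = 2.
  Consistency check: S_2/S_1 = 4·2 = 8 ≡ 8 = α_err ✓ (single-error assumption holds).
Step 4: error magnitude e = S_0/v_2 = S_0·∏_{j≠2}(α_2 − α_j) = 9·6 = 54 ≡ 2 (mod 13).
Step 5: correct position 2: c_2 = r_2 − e = 6 − 2 ≡ 4 (mod 13). Hence c = [1, 4, 10, 11, 12].
  Check: interpolating c through the α_i gives m(x) = 5 + 8·x (degree < 2) with m(α_i) = c_i for every i, so c is indeed a codeword.


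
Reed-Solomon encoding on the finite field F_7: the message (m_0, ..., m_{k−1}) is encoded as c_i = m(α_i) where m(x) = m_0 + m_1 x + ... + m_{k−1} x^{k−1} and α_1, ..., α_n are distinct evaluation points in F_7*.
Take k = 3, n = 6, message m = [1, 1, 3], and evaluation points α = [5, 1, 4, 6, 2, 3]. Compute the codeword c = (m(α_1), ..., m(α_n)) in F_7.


c = [4, 5, 4, 3, 1, 3]

Message polynomial: m(x) = 1 + 1·x + 3·x^2 (mod 7).
For each evaluation point α_i, compute m(α_i) mod 7:
  α_1 = 5: Horner steps 3 → 2 → 4, so m(5) = 4.
  α_2 = 1: Horner steps 3 → 4 → 5, so m(1) = 5.
  α_3 = 4: Horner steps 3 → 6 → 4, so m(4) = 4.
  α_4 = 6: Horner steps 3 → 5 → 3, so m(6) = 3.
  α_5 = 2: Horner steps 3 → 0 → 1, so m(2) = 1.
  α_6 = 3: Horner steps 3 → 3 → 3, so m(3) = 3.
Codeword c = [4, 5, 4, 3, 1, 3] ∈ F_7^6.


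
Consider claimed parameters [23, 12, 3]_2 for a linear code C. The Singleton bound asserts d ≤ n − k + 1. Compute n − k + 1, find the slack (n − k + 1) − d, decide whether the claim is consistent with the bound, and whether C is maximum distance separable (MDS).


Singleton RHS = n − k + 1 = 12, slack = 9, bound satisfied, not MDS.

Singleton bound: d ≤ n − k + 1.
Here n = 23, k = 12, so n − k + 1 = 12.
Given d = 3, check d ≤ 12: YES.
Slack = (n − k + 1) − d = 9.
The code is NOT MDS (slack = 9 > 0).
Description: the claimed parameters are [23, 12, 3]_2; such a code would be non-MDS.


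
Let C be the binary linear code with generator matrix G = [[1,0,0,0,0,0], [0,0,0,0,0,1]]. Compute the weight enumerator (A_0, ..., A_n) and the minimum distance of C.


Weight distribution: A_0 = 1, A_1 = 2, A_2 = 1. Minimum distance d = 1.

Enumerate all 2^2 = 4 messages m ∈ F_2^2.
For each, compute codeword c = mG in F_2^6, then tally its weight.
  m = 00 → c = 000000, weight = 0.
  m = 10 → c = 100000, weight = 1.
  m = 01 → c = 000001, weight = 1.
  m = 11 → c = 100001, weight = 2.
Tally weights:
  weight 0: 1 codewords.
  weight 1: 2 codewords.
  weight 2: 1 codewords.
Minimum distance d = smallest w > 0 with A_w > 0 = 1.
Sanity: Σ A_w = 4 = 2^2 = 4 ✓.


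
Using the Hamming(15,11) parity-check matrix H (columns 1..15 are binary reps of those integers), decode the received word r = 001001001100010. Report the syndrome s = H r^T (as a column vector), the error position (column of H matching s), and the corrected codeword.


s = (1, 0, 0, 0)^T, error position = 8, corrected codeword c = 001001011100010

Compute s = H r^T mod 2 one row at a time:
  s_1 = 0 + 1 + 1 + 0 + 0 + 0 + 1 + 0 = 3 ≡ 1 (mod 2).
  s_2 = 0 + 0 + 1 + 0 + 0 + 0 + 1 + 0 = 2 ≡ 0 (mod 2).
  s_3 = 0 + 1 + 1 + 0 + 1 + 0 + 1 + 0 = 4 ≡ 0 (mod 2).
  s_4 = 0 + 1 + 0 + 0 + 1 + 0 + 0 + 0 = 2 ≡ 0 (mod 2).
s = (1, 0, 0, 0)^T — this equals column 8 of H (binary 1000), so error is at position 8.
Correct: flip bit 8 of r = 001001001100010 to get c = 001001011100010.


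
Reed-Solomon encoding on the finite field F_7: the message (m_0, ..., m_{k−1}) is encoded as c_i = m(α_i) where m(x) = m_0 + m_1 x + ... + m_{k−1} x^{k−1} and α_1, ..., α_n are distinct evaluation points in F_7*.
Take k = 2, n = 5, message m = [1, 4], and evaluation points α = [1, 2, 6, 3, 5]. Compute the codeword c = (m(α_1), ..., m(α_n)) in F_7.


c = [5, 2, 4, 6, 0]

Message polynomial: m(x) = 1 + 4·x (mod 7).
For each evaluation point α_i, compute m(α_i) mod 7:
  α_1 = 1: Horner steps 4 → 5, so m(1) = 5.
  α_2 = 2: Horner steps 4 → 2, so m(2) = 2.
  α_3 = 6: Horner steps 4 → 4, so m(6) = 4.
  α_4 = 3: Horner steps 4 → 6, so m(3) = 6.
  α_5 = 5: Horner steps 4 → 0, so m(5) = 0.
Codeword c = [5, 2, 4, 6, 0] ∈ F_7^5.


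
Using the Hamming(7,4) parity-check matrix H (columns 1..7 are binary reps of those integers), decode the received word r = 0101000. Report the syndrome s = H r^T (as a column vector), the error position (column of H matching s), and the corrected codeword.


s = (1, 1, 0)^T, error position = 6, corrected codeword c = 0101010

Compute s = H r^T mod 2 one row at a time:
  s_1 = 1 + 0 + 0 + 0 = 1 ≡ 1 (mod 2).
  s_2 = 1 + 0 + 0 + 0 = 1 ≡ 1 (mod 2).
  s_3 = 0 + 0 + 0 + 0 = 0 ≡ 0 (mod 2).
s = (1, 1, 0)^T — this equals column 6 of H (binary 110), so error is at position 6.
Correct: flip bit 6 of r = 0101000 to get c = 0101010.


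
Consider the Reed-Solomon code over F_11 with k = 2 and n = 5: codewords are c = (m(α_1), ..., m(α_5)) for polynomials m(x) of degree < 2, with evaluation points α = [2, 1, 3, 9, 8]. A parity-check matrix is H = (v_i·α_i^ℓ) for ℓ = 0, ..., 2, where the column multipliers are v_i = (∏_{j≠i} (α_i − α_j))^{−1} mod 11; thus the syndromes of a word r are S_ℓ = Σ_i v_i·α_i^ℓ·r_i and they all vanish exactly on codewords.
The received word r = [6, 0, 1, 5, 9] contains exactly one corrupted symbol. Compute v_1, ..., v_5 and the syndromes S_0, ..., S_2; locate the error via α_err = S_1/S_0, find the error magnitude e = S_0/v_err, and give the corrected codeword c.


S = (2, 7, 8), error at position 4, error magnitude e = 1, c = [6, 0, 1, 4, 9].

Step 1: column multipliers v_i = (∏_{j≠i}(α_i − α_j))^{−1} mod 11.
  i = 1 (α = 2): (2−1)(2−3)(2−9)(2−8) = 1·(−1)·(−7)·(−6) = −42 ≡ 2, so v_1 = 2^{−1} = 6 (mod 11).
  i = 2 (α = 1): (1−2)(1−3)(1−9)(1−8) = (−1)·(−2)·(−8)·(−7) = 112 ≡ 2, so v_2 = 2^{−1} = 6 (mod 11).
  i = 3 (α = 3): (3−2)(3−1)(3−9)(3−8) = 1·2·(−6)·(−5) = 60 ≡ 5, so v_3 = 5^{−1} = 9 (mod 11).
  i = 4 (α = 9): (9−2)(9−1)(9−3)(9−8) = 7·8·6·1 = 336 ≡ 6, so v_4 = 6^{−1} = 2 (mod 11).
  i = 5 (α = 8): (8−2)(8−1)(8−3)(8−9) = 6·7·5·(−1) = −210 ≡ 10, so v_5 = 10^{−1} = 10 (mod 11).
  v = [6, 6, 9, 2, 10].
Step 2: syndromes of r = [6, 0, 1, 5, 9] (all sums mod 11).
  S_0 = Σ v_i r_i = 6·6 + 6·0 + 9·1 + 2·5 + 10·9 = 145 ≡ 2.
  S_1 = Σ v_i α_i r_i = 6·2·6 + 6·1·0 + 9·3·1 + 2·9·5 + 10·8·9 = 909 ≡ 7.
  α_i^2 mod 11 = [4, 1, 9, 4, 9].
  S_2 = Σ v_i α_i^2 r_i = 6·4·6 + 6·1·0 + 9·9·1 + 2·4·5 + 10·9·9 = 1075 ≡ 8.
  S = (2, 7, 8) ≠ 0, so r is not a codeword (an error is present).
Step 3: locate the error. For a single error e at position i, S_ℓ = v_i·e·α_i^ℓ, so α_err = S_1/S_0.
  S_0^{−1} = 2^{−1} = 6 (mod 11), so α_err = 7·6 = 42 ≡ 9 = α_4. Error position i = 4.
  Consistency check: S_2/S_1 = 8·8 = 64 ≡ 9 = α_err ✓ (single-error assumption holds).
Step 4: error magnitude e = S_0/v_4 = S_0·∏_{j≠4}(α_4 − α_j) = 2·6 = 12 ≡ 1 (mod 11).
Step 5: correct position 4: c_4 = r_4 − e = 5 − 1 ≡ 4 (mod 11). Hence c = [6, 0, 1, 4, 9].
  Check: interpolating c through the α_i gives m(x) = 5 + 6·x (degree < 2) with m(α_i) = c_i for every i, so c is indeed a codeword.


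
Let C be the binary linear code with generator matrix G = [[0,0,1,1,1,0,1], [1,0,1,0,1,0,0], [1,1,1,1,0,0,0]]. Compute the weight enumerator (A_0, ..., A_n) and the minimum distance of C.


Weight distribution: A_0 = 1, A_3 = 4, A_4 = 3. Minimum distance d = 3.

Enumerate all 2^3 = 8 messages m ∈ F_2^3.
For each, compute codeword c = mG in F_2^7, then tally its weight.
  m = 000 → c = 0000000, weight = 0.
  m = 100 → c = 0011101, weight = 4.
  m = 010 → c = 1010100, weight = 3.
  m = 110 → c = 1001001, weight = 3.
  m = 001 → c = 1111000, weight = 4.
  m = 101 → c = 1100101, weight = 4.
  m = 011 → c = 0101100, weight = 3.
  m = 111 → c = 0110001, weight = 3.
Tally weights:
  weight 0: 1 codewords.
  weight 3: 4 codewords.
  weight 4: 3 codewords.
Minimum distance d = smallest w > 0 with A_w > 0 = 3.
Sanity: Σ A_w = 8 = 2^3 = 8 ✓.


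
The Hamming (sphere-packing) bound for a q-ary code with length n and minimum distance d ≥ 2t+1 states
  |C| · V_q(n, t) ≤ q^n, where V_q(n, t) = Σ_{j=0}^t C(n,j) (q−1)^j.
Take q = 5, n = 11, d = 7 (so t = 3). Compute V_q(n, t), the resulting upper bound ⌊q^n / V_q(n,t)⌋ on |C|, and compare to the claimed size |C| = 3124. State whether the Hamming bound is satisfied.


V_q(n, t) = 11485, q^n = 48828125, Hamming bound = 4251, |C| = 3124 ≤ bound (satisfied).

Step 1: Compute V_q(n, t) = Σ_{j=0}^3 C(n, j) (q−1)^j.
  j = 0: C(11,0)·(4)^0 = 1·1 = 1.
  j = 1: C(11,1)·(4)^1 = 11·4 = 44.
  j = 2: C(11,2)·(4)^2 = 55·16 = 880.
  j = 3: C(11,3)·(4)^3 = 165·64 = 10560.
  V_q(n, t) = 1 + 44 + 880 + 10560 = 11485.
Step 2: q^n = 5^11 = 48828125.
Step 3: Hamming bound ⌊q^n / V_q(n,t)⌋ = ⌊48828125/11485⌋ = 4251.
Step 4: Compare |C| = 3124 to 4251: satisfied.
The claimed |C| lies below the Hamming bound.


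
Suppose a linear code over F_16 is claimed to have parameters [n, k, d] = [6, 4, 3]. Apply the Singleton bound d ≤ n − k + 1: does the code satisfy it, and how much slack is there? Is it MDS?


Singleton RHS = n − k + 1 = 3, slack = 0, bound satisfied, MDS.

Singleton bound: d ≤ n − k + 1.
Here n = 6, k = 4, so n − k + 1 = 3.
Given d = 3, check d ≤ 3: YES.
Slack = (n − k + 1) − d = 0.
The code is MDS (slack = 0).
Description: the claimed parameters are [6, 4, 3]_16; such a code would be MDS (meets Singleton bound).


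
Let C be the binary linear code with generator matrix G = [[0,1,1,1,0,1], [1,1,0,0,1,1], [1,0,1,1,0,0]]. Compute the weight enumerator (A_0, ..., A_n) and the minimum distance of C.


Weight distribution: A_0 = 1, A_1 = 1, A_3 = 2, A_4 = 3, A_5 = 1. Minimum distance d = 1.

Enumerate all 2^3 = 8 messages m ∈ F_2^3.
For each, compute codeword c = mG in F_2^6, then tally its weight.
  m = 000 → c = 000000, weight = 0.
  m = 100 → c = 011101, weight = 4.
  m = 010 → c = 110011, weight = 4.
  m = 110 → c = 101110, weight = 4.
  m = 001 → c = 101100, weight = 3.
  m = 101 → c = 110001, weight = 3.
  m = 011 → c = 011111, weight = 5.
  m = 111 → c = 000010, weight = 1.
Tally weights:
  weight 0: 1 codewords.
  weight 1: 1 codewords.
  weight 3: 2 codewords.
  weight 4: 3 codewords.
  weight 5: 1 codewords.
Minimum distance d = smallest w > 0 with A_w > 0 = 1.
Sanity: Σ A_w = 8 = 2^3 = 8 ✓.


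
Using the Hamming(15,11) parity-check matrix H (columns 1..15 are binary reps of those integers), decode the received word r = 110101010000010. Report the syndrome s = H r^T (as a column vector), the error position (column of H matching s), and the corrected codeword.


s = (0, 1, 1, 1)^T, error position = 7, corrected codeword c = 110101110000010

Compute s = H r^T mod 2 one row at a time:
  s_1 = 1 + 0 + 0 + 0 + 0 + 0 + 1 + 0 = 2 ≡ 0 (mod 2).
  s_2 = 1 + 0 + 1 + 0 + 0 + 0 + 1 + 0 = 3 ≡ 1 (mod 2).
  s_3 = 1 + 0 + 1 + 0 + 0 + 0 + 1 + 0 = 3 ≡ 1 (mod 2).
  s_4 = 1 + 0 + 0 + 0 + 0 + 0 + 0 + 0 = 1 ≡ 1 (mod 2).
s = (0, 1, 1, 1)^T — this equals column 7 of H (binary 0111), so error is at position 7.
Correct: flip bit 7 of r = 110101010000010 to get c = 110101110000010.


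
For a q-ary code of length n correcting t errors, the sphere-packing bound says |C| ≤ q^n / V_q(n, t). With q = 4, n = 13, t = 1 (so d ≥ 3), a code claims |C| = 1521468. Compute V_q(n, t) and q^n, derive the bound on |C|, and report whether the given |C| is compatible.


V_q(n, t) = 40, q^n = 67108864, Hamming bound = 1677721, |C| = 1521468 ≤ bound (satisfied).

Step 1: Compute V_q(n, t) = Σ_{j=0}^1 C(n, j) (q−1)^j.
  j = 0: C(13,0)·(3)^0 = 1·1 = 1.
  j = 1: C(13,1)·(3)^1 = 13·3 = 39.
  V_q(n, t) = 1 + 39 = 40.
Step 2: q^n = 4^13 = 67108864.
Step 3: Hamming bound ⌊q^n / V_q(n,t)⌋ = ⌊67108864/40⌋ = 1677721.
Step 4: Compare |C| = 1521468 to 1677721: satisfied.
The claimed |C| lies below the Hamming bound.


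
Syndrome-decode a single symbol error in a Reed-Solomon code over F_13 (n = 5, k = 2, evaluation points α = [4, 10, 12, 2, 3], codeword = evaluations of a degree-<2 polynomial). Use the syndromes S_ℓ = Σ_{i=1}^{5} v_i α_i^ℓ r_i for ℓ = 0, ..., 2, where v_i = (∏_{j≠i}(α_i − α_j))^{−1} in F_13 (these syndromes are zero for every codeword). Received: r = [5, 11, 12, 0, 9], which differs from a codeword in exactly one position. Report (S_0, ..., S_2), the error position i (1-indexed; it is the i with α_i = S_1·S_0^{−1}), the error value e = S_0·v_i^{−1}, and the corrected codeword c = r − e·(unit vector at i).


S = (1, 10, 9), error at position 2, error magnitude e = 4, c = [5, 7, 12, 0, 9].

Step 1: column multipliers v_i = (∏_{j≠i}(α_i − α_j))^{−1} mod 13.
  i = 1 (α = 4): (4−10)(4−12)(4−2)(4−3) = (−6)·(−8)·2·1 = 96 ≡ 5, so v_1 = 5^{−1} = 8 (mod 13).
  i = 2 (α = 10): (10−4)(10−12)(10−2)(10−3) = 6·(−2)·8·7 = −672 ≡ 4, so v_2 = 4^{−1} = 10 (mod 13).
  i = 3 (α = 12): (12−4)(12−10)(12−2)(12−3) = 8·2·10·9 = 1440 ≡ 10, so v_3 = 10^{−1} = 4 (mod 13).
  i = 4 (α = 2): (2−4)(2−10)(2−12)(2−3) = (−2)·(−8)·(−10)·(−1) = 160 ≡ 4, so v_4 = 4^{−1} = 10 (mod 13).
  i = 5 (α = 3): (3−4)(3−10)(3−12)(3−2) = (−1)·(−7)·(−9)·1 = −63 ≡ 2, so v_5 = 2^{−1} = 7 (mod 13).
  v = [8, 10, 4, 10, 7].
Step 2: syndromes of r = [5, 11, 12, 0, 9] (all sums mod 13).
  S_0 = Σ v_i r_i = 8·5 + 10·11 + 4·12 + 10·0 + 7·9 = 261 ≡ 1.
  S_1 = Σ v_i α_i r_i = 8·4·5 + 10·10·11 + 4·12·12 + 10·2·0 + 7·3·9 = 2025 ≡ 10.
  α_i^2 mod 13 = [3, 9, 1, 4, 9].
  S_2 = Σ v_i α_i^2 r_i = 8·3·5 + 10·9·11 + 4·1·12 + 10·4·0 + 7·9·9 = 1725 ≡ 9.
  S = (1, 10, 9) ≠ 0, so r is not a codeword (an error is present).
Step 3: locate the error. For a single error e at position i, S_ℓ = v_i·e·α_i^ℓ, so α_err = S_1/S_0.
  S_0^{−1} = 1^{−1} = 1 (mod 13), so α_err = 10·1 = 10 ≡ 10 = α_2. Error position i = 2.
  Consistency check: S_2/S_1 = 9·4 = 36 ≡ 10 = α_err ✓ (single-error assumption holds).
Step 4: error magnitude e = S_0/v_2 = S_0·∏_{j≠2}(α_2 − α_j) = 1·4 = 4 ≡ 4 (mod 13).
Step 5: correct position 2: c_2 = r_2 − e = 11 − 4 ≡ 7 (mod 13). Hence c = [5, 7, 12, 0, 9].
  Check: interpolating c through the α_i gives m(x) = 8 + 9·x (degree < 2) with m(α_i) = c_i for every i, so c is indeed a codeword.


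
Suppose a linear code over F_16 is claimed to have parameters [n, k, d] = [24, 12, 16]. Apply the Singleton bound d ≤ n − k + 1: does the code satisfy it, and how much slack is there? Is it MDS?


Singleton RHS = n − k + 1 = 13, slack = -3, bound violated (no such code; not MDS).

Singleton bound: d ≤ n − k + 1.
Here n = 24, k = 12, so n − k + 1 = 13.
Given d = 16, check d ≤ 13: NO.
Slack = (n − k + 1) − d = -3.
The slack is negative: d = 16 exceeds n − k + 1 = 13 by 3, so the Singleton bound is violated and no linear [24, 12, 16]_16 code can exist. In particular it is not MDS (MDS requires d = n − k + 1 exactly).
Description: the claimed parameters are [24, 12, 16]_16; such a code would be impossible (violates the Singleton bound).


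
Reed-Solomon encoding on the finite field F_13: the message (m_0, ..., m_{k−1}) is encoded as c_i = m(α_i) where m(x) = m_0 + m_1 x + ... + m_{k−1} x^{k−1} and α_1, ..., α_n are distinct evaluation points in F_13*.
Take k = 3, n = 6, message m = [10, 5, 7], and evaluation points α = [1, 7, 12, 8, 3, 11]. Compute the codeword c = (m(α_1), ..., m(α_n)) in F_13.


c = [9, 11, 12, 4, 10, 2]

Message polynomial: m(x) = 10 + 5·x + 7·x^2 (mod 13).
For each evaluation point α_i, compute m(α_i) mod 13:
  α_1 = 1: Horner steps 7 → 12 → 9, so m(1) = 9.
  α_2 = 7: Horner steps 7 → 2 → 11, so m(7) = 11.
  α_3 = 12: Horner steps 7 → 11 → 12, so m(12) = 12.
  α_4 = 8: Horner steps 7 → 9 → 4, so m(8) = 4.
  α_5 = 3: Horner steps 7 → 0 → 10, so m(3) = 10.
  α_6 = 11: Horner steps 7 → 4 → 2, so m(11) = 2.
Codeword c = [9, 11, 12, 4, 10, 2] ∈ F_13^6.


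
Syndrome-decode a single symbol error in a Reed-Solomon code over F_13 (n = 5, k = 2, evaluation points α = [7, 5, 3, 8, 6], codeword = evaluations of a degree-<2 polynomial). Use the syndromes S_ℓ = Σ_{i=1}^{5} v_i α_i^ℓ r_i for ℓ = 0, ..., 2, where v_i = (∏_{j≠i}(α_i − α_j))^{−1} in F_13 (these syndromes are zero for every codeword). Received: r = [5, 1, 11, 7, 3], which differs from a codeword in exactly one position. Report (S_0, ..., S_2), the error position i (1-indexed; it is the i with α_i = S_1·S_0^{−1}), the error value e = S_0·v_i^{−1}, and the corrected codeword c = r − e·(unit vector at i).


S = (9, 1, 3), error at position 3, error magnitude e = 1, c = [5, 1, 10, 7, 3].

Step 1: column multipliers v_i = (∏_{j≠i}(α_i − α_j))^{−1} mod 13.
  i = 1 (α = 7): (7−5)(7−3)(7−8)(7−6) = 2·4·(−1)·1 = −8 ≡ 5, so v_1 = 5^{−1} = 8 (mod 13).
  i = 2 (α = 5): (5−7)(5−3)(5−8)(5−6) = (−2)·2·(−3)·(−1) = −12 ≡ 1, so v_2 = 1^{−1} = 1 (mod 13).
  i = 3 (α = 3): (3−7)(3−5)(3−8)(3−6) = (−4)·(−2)·(−5)·(−3) = 120 ≡ 3, so v_3 = 3^{−1} = 9 (mod 13).
  i = 4 (α = 8): (8−7)(8−5)(8−3)(8−6) = 1·3·5·2 = 30 ≡ 4, so v_4 = 4^{−1} = 10 (mod 13).
  i = 5 (α = 6): (6−7)(6−5)(6−3)(6−8) = (−1)·1·3·(−2) = 6 ≡ 6, so v_5 = 6^{−1} = 11 (mod 13).
  v = [8, 1, 9, 10, 11].
Step 2: syndromes of r = [5, 1, 11, 7, 3] (all sums mod 13).
  S_0 = Σ v_i r_i = 8·5 + 1·1 + 9·11 + 10·7 + 11·3 = 243 ≡ 9.
  S_1 = Σ v_i α_i r_i = 8·7·5 + 1·5·1 + 9·3·11 + 10·8·7 + 11·6·3 = 1340 ≡ 1.
  α_i^2 mod 13 = [10, 12, 9, 12, 10].
  S_2 = Σ v_i α_i^2 r_i = 8·10·5 + 1·12·1 + 9·9·11 + 10·12·7 + 11·10·3 = 2473 ≡ 3.
  S = (9, 1, 3) ≠ 0, so r is not a codeword (an error is present).
Step 3: locate the error. For a single error e at position i, S_ℓ = v_i·e·α_i^ℓ, so α_err = S_1/S_0.
  S_0^{−1} = 9^{−1} = 3 (mod 13), so α_err = 1·3 = 3 ≡ 3 = α_3. Error position i = 3.
  Consistency check: S_2/S_1 = 3·1 = 3 ≡ 3 = α_err ✓ (single-error assumption holds).
Step 4: error magnitude e = S_0/v_3 = S_0·∏_{j≠3}(α_3 − α_j) = 9·3 = 27 ≡ 1 (mod 13).
Step 5: correct position 3: c_3 = r_3 − e = 11 − 1 ≡ 10 (mod 13). Hence c = [5, 1, 10, 7, 3].
  Check: interpolating c through the α_i gives m(x) = 4 + 2·x (degree < 2) with m(α_i) = c_i for every i, so c is indeed a codeword.


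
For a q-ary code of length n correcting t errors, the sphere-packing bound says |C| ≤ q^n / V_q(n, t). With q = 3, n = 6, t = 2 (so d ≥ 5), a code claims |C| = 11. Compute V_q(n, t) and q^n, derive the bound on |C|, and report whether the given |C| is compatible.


V_q(n, t) = 73, q^n = 729, Hamming bound = 9, |C| = 11 > bound (violated).

Step 1: Compute V_q(n, t) = Σ_{j=0}^2 C(n, j) (q−1)^j.
  j = 0: C(6,0)·(2)^0 = 1·1 = 1.
  j = 1: C(6,1)·(2)^1 = 6·2 = 12.
  j = 2: C(6,2)·(2)^2 = 15·4 = 60.
  V_q(n, t) = 1 + 12 + 60 = 73.
Step 2: q^n = 3^6 = 729.
Step 3: Hamming bound ⌊q^n / V_q(n,t)⌋ = ⌊729/73⌋ = 9.
Step 4: Compare |C| = 11 to 9: violated.
The claimed |C| lies above the Hamming bound, so no 3-ary code of length 6 with d ≥ 5 can have 11 codewords.


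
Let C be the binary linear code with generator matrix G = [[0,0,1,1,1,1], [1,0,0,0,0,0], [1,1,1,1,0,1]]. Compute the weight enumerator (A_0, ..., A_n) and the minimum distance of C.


Weight distribution: A_0 = 1, A_1 = 1, A_2 = 1, A_3 = 1, A_4 = 2, A_5 = 2. Minimum distance d = 1.

Enumerate all 2^3 = 8 messages m ∈ F_2^3.
For each, compute codeword c = mG in F_2^6, then tally its weight.
  m = 000 → c = 000000, weight = 0.
  m = 100 → c = 001111, weight = 4.
  m = 010 → c = 100000, weight = 1.
  m = 110 → c = 101111, weight = 5.
  m = 001 → c = 111101, weight = 5.
  m = 101 → c = 110010, weight = 3.
  m = 011 → c = 011101, weight = 4.
  m = 111 → c = 010010, weight = 2.
Tally weights:
  weight 0: 1 codewords.
  weight 1: 1 codewords.
  weight 2: 1 codewords.
  weight 3: 1 codewords.
  weight 4: 2 codewords.
  weight 5: 2 codewords.
Minimum distance d = smallest w > 0 with A_w > 0 = 1.
Sanity: Σ A_w = 8 = 2^3 = 8 ✓.


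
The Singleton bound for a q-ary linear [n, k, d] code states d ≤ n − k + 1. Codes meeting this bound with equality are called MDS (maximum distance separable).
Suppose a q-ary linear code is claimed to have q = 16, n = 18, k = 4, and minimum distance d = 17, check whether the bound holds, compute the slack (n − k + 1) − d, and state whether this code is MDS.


Singleton RHS = n − k + 1 = 15, slack = -2, bound violated (no such code; not MDS).

Singleton bound: d ≤ n − k + 1.
Here n = 18, k = 4, so n − k + 1 = 15.
Given d = 17, check d ≤ 15: NO.
Slack = (n − k + 1) − d = -2.
The slack is negative: d = 17 exceeds n − k + 1 = 15 by 2, so the Singleton bound is violated and no linear [18, 4, 17]_16 code can exist. In particular it is not MDS (MDS requires d = n − k + 1 exactly).
Description: the claimed parameters are [18, 4, 17]_16; such a code would be impossible (violates the Singleton bound).


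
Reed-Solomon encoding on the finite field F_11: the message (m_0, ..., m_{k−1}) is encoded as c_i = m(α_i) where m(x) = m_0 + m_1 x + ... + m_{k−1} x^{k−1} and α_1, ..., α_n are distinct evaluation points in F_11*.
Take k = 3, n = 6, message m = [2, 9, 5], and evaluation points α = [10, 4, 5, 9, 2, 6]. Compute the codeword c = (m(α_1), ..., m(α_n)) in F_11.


c = [9, 8, 7, 4, 7, 5]

Message polynomial: m(x) = 2 + 9·x + 5·x^2 (mod 11).
For each evaluation point α_i, compute m(α_i) mod 11:
  α_1 = 10: Horner steps 5 → 4 → 9, so m(10) = 9.
  α_2 = 4: Horner steps 5 → 7 → 8, so m(4) = 8.
  α_3 = 5: Horner steps 5 → 1 → 7, so m(5) = 7.
  α_4 = 9: Horner steps 5 → 10 → 4, so m(9) = 4.
  α_5 = 2: Horner steps 5 → 8 → 7, so m(2) = 7.
  α_6 = 6: Horner steps 5 → 6 → 5, so m(6) = 5.
Codeword c = [9, 8, 7, 4, 7, 5] ∈ F_11^6.


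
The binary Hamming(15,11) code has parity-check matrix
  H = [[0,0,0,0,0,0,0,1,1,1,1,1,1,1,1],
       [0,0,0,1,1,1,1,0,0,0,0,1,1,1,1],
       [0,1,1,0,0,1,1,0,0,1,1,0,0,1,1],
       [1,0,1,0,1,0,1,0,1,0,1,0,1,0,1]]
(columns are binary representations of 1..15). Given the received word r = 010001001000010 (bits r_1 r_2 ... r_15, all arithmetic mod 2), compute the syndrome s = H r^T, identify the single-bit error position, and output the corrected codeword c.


s = (0, 0, 1, 1)^T, error position = 3, corrected codeword c = 011001001000010

Compute s = H r^T mod 2 one row at a time:
  s_1 = 0 + 1 + 0 + 0 + 0 + 0 + 1 + 0 = 2 ≡ 0 (mod 2).
  s_2 = 0 + 0 + 1 + 0 + 0 + 0 + 1 + 0 = 2 ≡ 0 (mod 2).
  s_3 = 1 + 0 + 1 + 0 + 0 + 0 + 1 + 0 = 3 ≡ 1 (mod 2).
  s_4 = 0 + 0 + 0 + 0 + 1 + 0 + 0 + 0 = 1 ≡ 1 (mod 2).
s = (0, 0, 1, 1)^T — this equals column 3 of H (binary 0011), so error is at position 3.
Correct: flip bit 3 of r = 010001001000010 to get c = 011001001000010.


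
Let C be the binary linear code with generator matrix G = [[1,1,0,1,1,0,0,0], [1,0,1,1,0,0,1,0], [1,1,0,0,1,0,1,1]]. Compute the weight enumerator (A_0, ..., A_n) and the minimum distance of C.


Weight distribution: A_0 = 1, A_3 = 2, A_4 = 3, A_5 = 2. Minimum distance d = 3.

Enumerate all 2^3 = 8 messages m ∈ F_2^3.
For each, compute codeword c = mG in F_2^8, then tally its weight.
  m = 000 → c = 00000000, weight = 0.
  m = 100 → c = 11011000, weight = 4.
  m = 010 → c = 10110010, weight = 4.
  m = 110 → c = 01101010, weight = 4.
  m = 001 → c = 11001011, weight = 5.
  m = 101 → c = 00010011, weight = 3.
  m = 011 → c = 01111001, weight = 5.
  m = 111 → c = 10100001, weight = 3.
Tally weights:
  weight 0: 1 codewords.
  weight 3: 2 codewords.
  weight 4: 3 codewords.
  weight 5: 2 codewords.
Minimum distance d = smallest w > 0 with A_w > 0 = 3.
Sanity: Σ A_w = 8 = 2^3 = 8 ✓.
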